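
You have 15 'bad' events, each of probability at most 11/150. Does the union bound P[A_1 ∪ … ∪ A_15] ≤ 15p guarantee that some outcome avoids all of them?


Union bound: P[∪_{i=1}^{15} A_i] ≤ Σ_i P[A_i] ≤ 15·p = 15·(11/150) = 11/10.
Numerically: 11/10 ≈ 1.10000.
Is 11/10 < 1? NO.
Since the bound 11/10 is ≥ 1, the union bound is uninformative here; it does NOT by itself certify existence.

15·p = 11/10 ≈ 1.10000; existence NOT certified by the union bound.


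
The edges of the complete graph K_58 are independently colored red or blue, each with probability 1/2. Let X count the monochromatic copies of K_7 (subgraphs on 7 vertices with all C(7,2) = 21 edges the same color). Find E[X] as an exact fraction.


Let X = Σ_S X_S over the C(58, 7) = 300674088 subsets S of size 7, where X_S = 1 if the K_7 on S is monochromatic.
For a fixed S, the K_7 on S has C(7, 2) = 21 edges. P[all 21 edges red] = (1/2)^21, and likewise for blue, so P[monochromatic] = 2·(1/2)^21 = 2^{1 − 21} = 1/1048576.
By linearity: E[X] = C(58, 7) · 2^{1 − 21} = 300674088 · 1/1048576 = 37584261/131072.
Numerically: E[X] ≈ 286.745155.

E[X] = C(58,7)·2^(1−C(7,2)) = 37584261/131072 ≈ 286.745155.


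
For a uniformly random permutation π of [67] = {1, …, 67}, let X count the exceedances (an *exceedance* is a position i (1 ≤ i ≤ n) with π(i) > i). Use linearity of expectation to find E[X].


Write X = Σ_{i=1}^{67} X_i, where X_i = 1_{π(i) > i}.
For each fixed i, π(i) is uniform over {1, …, 67} (marginal of a uniform permutation), so P[π(i) > i] = (n − i)/n. Summing: Σ_{i=1}^{67} (n − i)/n = (0 + 1 + … + 66)/67 = 67(67 − 1)/(2·67) = (67 − 1)/2.
Hence E[X] = Σ_{i=1}^{67} (67 − i)/67 = 33 ≈ 33.000000.

E[X] = 33 = 33.000000.


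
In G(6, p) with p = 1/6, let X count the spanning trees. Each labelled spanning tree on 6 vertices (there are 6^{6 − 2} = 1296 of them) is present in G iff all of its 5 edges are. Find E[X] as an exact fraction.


K_6 has 6^{6 − 2} = 1296 labelled spanning trees.
For each such spanning tree H, let X_H = 1 if all 5 edges of H are present in G. Then P[X_H = 1] = p^{5} = (1/6)^{5} = 1/7776.
By linearity: E[X] = Σ_H E[X_H] = 1296 · p^{5} = 1296 · 1/7776 = 1/6.
Numerically: E[X] ≈ 0.1667.

E[X] = 1296 · (1/6)^{5} = 1/6 ≈ 0.1667.


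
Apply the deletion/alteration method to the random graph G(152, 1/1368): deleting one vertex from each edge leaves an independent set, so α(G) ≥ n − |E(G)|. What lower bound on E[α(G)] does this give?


E[|E(G)|] = C(152, 2)·p = 11476 · (1/1368) = 151/18.
E[α(G)] ≥ n − E[|E(G)|] = 152 − 151/18 = 2585/18.
Numerically: ≈ 143.61111.
(This is only a lower bound; the true E[α(G)] may be larger.)

E[α(G)] ≥ 2585/18 ≈ 143.61111.


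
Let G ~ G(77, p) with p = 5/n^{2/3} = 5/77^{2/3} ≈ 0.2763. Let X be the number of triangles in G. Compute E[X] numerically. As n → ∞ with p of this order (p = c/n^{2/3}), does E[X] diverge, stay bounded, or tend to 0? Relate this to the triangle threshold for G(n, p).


Number of potential triangles: C(77, 3) = 73150.
Each occurs with probability p³ ≈ (0.2763)³ ≈ 2.108281e-02.
By linearity: E[X] = C(77, 3)·p³ ≈ 73150 · 2.108281e-02 ≈ 1542.2078.
Since α = 2/3 < 1, p = c/n^{2/3} ≫ 1/n is above the triangle threshold p ~ 1/n. Asymptotically E[X] ~ (c³/6)·n^{3(1−α)} = (5³/6)·n^{1} → ∞; triangles are abundant w.h.p.

E[X] ≈ 1542.2078; in regime p = Θ(1/n^{2/3}) E[X] diverges (above the triangle threshold p ~ 1/n).


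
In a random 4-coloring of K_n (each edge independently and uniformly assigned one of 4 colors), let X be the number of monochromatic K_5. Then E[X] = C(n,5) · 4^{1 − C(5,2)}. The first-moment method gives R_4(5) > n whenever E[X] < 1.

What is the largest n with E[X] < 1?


We need C(n, 5) · 4^{1 − 10} < 1, i.e. C(n, 5) < 4^{10 − 1} = 262144.
Check values of n near the boundary:
  n = 32: C(32, 5) = 201376; 201376 < 262144? YES
  n = 33: C(33, 5) = 237336; 237336 < 262144? YES
  n = 34: C(34, 5) = 278256; 278256 < 262144? NO
  n = 35: C(35, 5) = 324632; 324632 < 262144? NO
  n = 36: C(36, 5) = 376992; 376992 < 262144? NO
The largest n with C(n, 5) < 262144 is n = 33 (where E[X] = 29667/32768 ≈ 0.9053650). Hence R_4(5) > 33, i.e. R_4(5) ≥ 34.

Largest n = 33; hence R_4(5) > 33.


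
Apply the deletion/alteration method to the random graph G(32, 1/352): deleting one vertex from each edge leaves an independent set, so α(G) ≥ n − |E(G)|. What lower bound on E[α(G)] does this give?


E[|E(G)|] = C(32, 2)·p = 496 · (1/352) = 31/22.
E[α(G)] ≥ n − E[|E(G)|] = 32 − 31/22 = 673/22.
Numerically: ≈ 30.590909.
(This is only a lower bound; the true E[α(G)] may be larger.)

E[α(G)] ≥ 673/22 ≈ 30.590909.


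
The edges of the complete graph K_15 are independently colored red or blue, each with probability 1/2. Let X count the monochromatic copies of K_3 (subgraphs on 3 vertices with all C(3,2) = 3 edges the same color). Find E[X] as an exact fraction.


Let X = Σ_S X_S over the C(15, 3) = 455 subsets S of size 3, where X_S = 1 if the K_3 on S is monochromatic.
For a fixed S, the K_3 on S has C(3, 2) = 3 edges. P[all 3 edges red] = (1/2)^3, and likewise for blue, so P[monochromatic] = 2·(1/2)^3 = 2^{1 − 3} = 1/4.
By linearity of expectation: E[X] = C(15, 3) · 2^{1 − 3} = 455 · 1/4 = 455/4.
Numerically: E[X] ≈ 113.75000.

E[X] = C(15,3)·2^(1−C(3,2)) = 455/4 ≈ 113.75000.


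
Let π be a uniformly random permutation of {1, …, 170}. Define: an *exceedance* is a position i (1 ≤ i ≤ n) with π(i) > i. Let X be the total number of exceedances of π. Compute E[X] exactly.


Write X = Σ_{i=1}^{170} X_i, where X_i = 1_{π(i) > i}.
For each fixed i, π(i) is uniform over {1, …, 170} (marginal of a uniform permutation), so P[π(i) > i] = (n − i)/n. Summing: Σ_{i=1}^{170} (n − i)/n = (0 + 1 + … + 169)/170 = 170(170 − 1)/(2·170) = (170 − 1)/2.
Hence E[X] = Σ_{i=1}^{170} (170 − i)/170 = 169/2 ≈ 84.500000.

E[X] = 169/2 = 84.500000.


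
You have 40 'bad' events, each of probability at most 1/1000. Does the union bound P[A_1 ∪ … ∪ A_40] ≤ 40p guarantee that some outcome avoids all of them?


Union bound: P[∪_{i=1}^{40} A_i] ≤ Σ_i P[A_i] ≤ 40·p = 40·(1/1000) = 1/25.
Numerically: 1/25 ≈ 0.040000.
Is 1/25 < 1? YES.
Since P[∪ A_i] ≤ 1/25 < 1, the complement has P[∩ A_i^c] ≥ 1 − 1/25 = 24/25 > 0, so some outcome avoids every A_i.

40·p = 1/25 ≈ 0.040000; existence CERTIFIED by the union bound.


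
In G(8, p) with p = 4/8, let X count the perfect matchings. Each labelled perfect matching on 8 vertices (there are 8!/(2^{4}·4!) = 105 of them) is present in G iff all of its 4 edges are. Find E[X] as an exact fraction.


K_8 has 8!/(2^{4}·4!) = 105 labelled perfect matchings.
For each such perfect matching H, let X_H = 1 if all 4 edges of H are present in G. Then P[X_H = 1] = p^{4} = (1/2)^{4} = 1/16.
By linearity of expectation: E[X] = Σ_H E[X_H] = 105 · p^{4} = 105 · 1/16 = 105/16.
Numerically: E[X] ≈ 6.562.

E[X] = 105 · (1/2)^{4} = 105/16 ≈ 6.562.


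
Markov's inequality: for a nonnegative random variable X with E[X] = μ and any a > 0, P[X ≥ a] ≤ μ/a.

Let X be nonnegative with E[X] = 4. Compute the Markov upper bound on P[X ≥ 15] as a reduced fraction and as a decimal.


μ = E[X] = 4, a = 15.
Markov: P[X ≥ 15] ≤ μ/a = (4)/15 = 4/15.
Numerically: ≈ 0.267.
(Since a = 15 > μ = 4.000, the bound 4/15 is < 1 and informative.)

P[X ≥ 15] ≤ 4/15 ≈ 0.267.


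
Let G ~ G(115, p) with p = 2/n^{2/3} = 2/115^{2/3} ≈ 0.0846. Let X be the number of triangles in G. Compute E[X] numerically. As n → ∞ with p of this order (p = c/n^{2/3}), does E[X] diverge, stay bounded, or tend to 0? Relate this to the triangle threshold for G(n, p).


Number of potential triangles: C(115, 3) = 246905.
Each occurs with probability p³ ≈ (0.0846)³ ≈ 6.04915e-04.
By linearity: E[X] = C(115, 3)·p³ ≈ 246905 · 6.04915e-04 ≈ 149.357.
Since α = 2/3 < 1, p = c/n^{2/3} ≫ 1/n is above the triangle threshold p ~ 1/n. Asymptotically E[X] ~ (c³/6)·n^{3(1−α)} = (2³/6)·n^{1} → ∞; triangles are abundant w.h.p.

E[X] ≈ 149.357; in regime p = Θ(1/n^{2/3}) E[X] diverges (above the triangle threshold p ~ 1/n).


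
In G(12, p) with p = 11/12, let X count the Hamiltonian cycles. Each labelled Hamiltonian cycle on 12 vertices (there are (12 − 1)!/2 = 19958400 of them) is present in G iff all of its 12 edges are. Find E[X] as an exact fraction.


K_12 has (12 − 1)!/2 = 19958400 labelled Hamiltonian cycles.
For each such Hamiltonian cycle H, let X_H = 1 if all 12 edges of H are present in G. Then P[X_H = 1] = p^{12} = (11/12)^{12} = 3138428376721/8916100448256.
By linearity of expectation: E[X] = Σ_H E[X_H] = 19958400 · p^{12} = 19958400 · 3138428376721/8916100448256 = 6041474625187925/859963392.
Numerically: E[X] ≈ 7.03e+06.

E[X] = 19958400 · (11/12)^{12} = 6041474625187925/859963392 ≈ 7.03e+06.


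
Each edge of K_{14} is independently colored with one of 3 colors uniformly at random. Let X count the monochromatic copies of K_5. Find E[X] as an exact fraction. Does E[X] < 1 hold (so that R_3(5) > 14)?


E[X] = C(14, 5) · 3^{1 − 10} = 2002 · 3^{−9} = 2002/19683.
As a reduced fraction: E[X] = 2002/19683 ≈ 0.10171.
Is E[X] < 1? YES.
Since E[X] < 1, there exists a 3-coloring of K_{14} with no monochromatic K_5; hence R_3(5) > 14.

E[X] = 2002/19683 ≈ 0.10171; E[X] < 1, so R_3(5) > 14.


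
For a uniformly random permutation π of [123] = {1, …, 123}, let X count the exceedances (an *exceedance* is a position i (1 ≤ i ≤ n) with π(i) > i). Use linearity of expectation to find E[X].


Write X = Σ_{i=1}^{123} X_i, where X_i = 1_{π(i) > i}.
For each fixed i, π(i) is uniform over {1, …, 123} (marginal of a uniform permutation), so P[π(i) > i] = (n − i)/n. Summing: Σ_{i=1}^{123} (n − i)/n = (0 + 1 + … + 122)/123 = 123(123 − 1)/(2·123) = (123 − 1)/2.
Hence E[X] = Σ_{i=1}^{123} (123 − i)/123 = 61 ≈ 61.000.

E[X] = 61 = 61.000.


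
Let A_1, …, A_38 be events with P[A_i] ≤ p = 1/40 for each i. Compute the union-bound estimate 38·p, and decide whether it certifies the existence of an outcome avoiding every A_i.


Union bound: P[∪_{i=1}^{38} A_i] ≤ Σ_i P[A_i] ≤ 38·p = 38·(1/40) = 19/20.
Numerically: 19/20 ≈ 0.950000.
Is 19/20 < 1? YES.
Since P[∪ A_i] ≤ 19/20 < 1, the complement has P[∩ A_i^c] ≥ 1 − 19/20 = 1/20 > 0, so some outcome avoids every A_i.

38·p = 19/20 ≈ 0.950000; existence CERTIFIED by the union bound.


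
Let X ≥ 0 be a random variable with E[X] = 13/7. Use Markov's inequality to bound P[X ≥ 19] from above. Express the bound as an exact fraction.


μ = E[X] = 13/7, a = 19.
Markov: P[X ≥ 19] ≤ μ/a = (13/7)/19 = 13/133.
Numerically: ≈ 0.098.
(Since a = 19 > μ = 1.857, the bound 13/133 is < 1 and informative.)

P[X ≥ 19] ≤ 13/133 ≈ 0.098.


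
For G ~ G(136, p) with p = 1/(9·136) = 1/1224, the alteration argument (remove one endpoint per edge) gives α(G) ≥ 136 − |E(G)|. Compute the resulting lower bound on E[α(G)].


E[|E(G)|] = C(136, 2)·p = 9180 · (1/1224) = 15/2.
E[α(G)] ≥ n − E[|E(G)|] = 136 − 15/2 = 257/2.
Numerically: ≈ 128.500.
(This is only a lower bound; the true E[α(G)] may be larger.)

E[α(G)] ≥ 257/2 ≈ 128.500.


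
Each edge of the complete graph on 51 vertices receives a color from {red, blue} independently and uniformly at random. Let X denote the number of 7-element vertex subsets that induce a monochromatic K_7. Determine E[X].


Let X = Σ_S X_S over the C(51, 7) = 115775100 subsets S of size 7, where X_S = 1 if the K_7 on S is monochromatic.
For a fixed S, the K_7 on S has C(7, 2) = 21 edges. P[all 21 edges red] = (1/2)^21, and likewise for blue, so P[monochromatic] = 2·(1/2)^21 = 2^{1 − 21} = 1/1048576.
Summing: E[X] = C(51, 7) · 2^{1 − 21} = 115775100 · 1/1048576 = 28943775/262144.
Numerically: E[X] ≈ 110.41174.

E[X] = C(51,7)·2^(1−C(7,2)) = 28943775/262144 ≈ 110.41174.


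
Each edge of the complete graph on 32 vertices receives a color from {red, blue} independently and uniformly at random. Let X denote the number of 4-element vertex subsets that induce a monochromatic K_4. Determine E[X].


Let X = Σ_S X_S over the C(32, 4) = 35960 subsets S of size 4, where X_S = 1 if the K_4 on S is monochromatic.
For a fixed S, the K_4 on S has C(4, 2) = 6 edges. P[all 6 edges red] = (1/2)^6, and likewise for blue, so P[monochromatic] = 2·(1/2)^6 = 2^{1 − 6} = 1/32.
Summing: E[X] = C(32, 4) · 2^{1 − 6} = 35960 · 1/32 = 4495/4.
Numerically: E[X] ≈ 1123.75000.

E[X] = C(32,4)·2^(1−C(4,2)) = 4495/4 ≈ 1123.75000.


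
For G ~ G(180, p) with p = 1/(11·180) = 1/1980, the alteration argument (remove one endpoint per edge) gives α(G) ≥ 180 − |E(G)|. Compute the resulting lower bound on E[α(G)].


E[|E(G)|] = C(180, 2)·p = 16110 · (1/1980) = 179/22.
E[α(G)] ≥ n − E[|E(G)|] = 180 − 179/22 = 3781/22.
Numerically: ≈ 171.863636.
(This is only a lower bound; the true E[α(G)] may be larger.)

E[α(G)] ≥ 3781/22 ≈ 171.863636.


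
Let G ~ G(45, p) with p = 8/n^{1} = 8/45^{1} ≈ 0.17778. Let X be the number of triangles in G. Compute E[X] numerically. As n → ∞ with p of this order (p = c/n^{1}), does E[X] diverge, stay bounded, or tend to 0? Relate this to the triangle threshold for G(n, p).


Number of potential triangles: C(45, 3) = 14190.
Each occurs with probability p³ ≈ (0.17778)³ ≈ 5.6186557e-03.
By linearity: E[X] = C(45, 3)·p³ ≈ 14190 · 5.6186557e-03 ≈ 79.72872.
Here α = 1, so p = 8/n is exactly at the triangle threshold p ~ 1/n. Asymptotically E[X] → c³/6 = 8³/6 = 256/3 ≈ 85.33333, a bounded constant. In this regime the triangle count is asymptotically Poisson(c³/6).

E[X] ≈ 79.72872; in regime p = Θ(1/n^{1}) E[X] stays bounded (at the triangle threshold p ~ 1/n).


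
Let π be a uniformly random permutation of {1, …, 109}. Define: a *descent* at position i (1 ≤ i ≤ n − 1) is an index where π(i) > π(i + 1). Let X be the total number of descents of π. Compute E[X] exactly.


Write X = Σ X_I over i = 1, …, 108, with X_I the indicator of one descent.
There are 108 indicators.
For each fixed i, the pair (π(i), π(i+1)) is a uniformly random ordered pair of distinct values from {1, …, 109}; by symmetry P[π(i) > π(i+1)] = 1/2.
By linearity: E[X] = 108 · (1/2) = (109 − 1) · (1/2) = 54 ≈ 54.000000.

E[X] = 54 = 54.000000.


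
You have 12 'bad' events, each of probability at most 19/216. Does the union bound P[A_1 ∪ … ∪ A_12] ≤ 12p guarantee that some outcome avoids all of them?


Union bound: P[∪_{i=1}^{12} A_i] ≤ Σ_i P[A_i] ≤ 12·p = 12·(19/216) = 19/18.
Numerically: 19/18 ≈ 1.0556.
Is 19/18 < 1? NO.
Since the bound 19/18 is ≥ 1, the union bound is uninformative here; it does NOT by itself certify existence.

12·p = 19/18 ≈ 1.0556; existence NOT certified by the union bound.


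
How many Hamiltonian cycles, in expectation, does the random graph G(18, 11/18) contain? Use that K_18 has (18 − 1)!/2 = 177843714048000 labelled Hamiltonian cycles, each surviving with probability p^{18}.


K_18 has (18 − 1)!/2 = 177843714048000 labelled Hamiltonian cycles.
For each such Hamiltonian cycle H, let X_H = 1 if all 18 edges of H are present in G. Then P[X_H = 1] = p^{18} = (11/18)^{18} = 5559917313492231481/39346408075296537575424.
By linearity: E[X] = Σ_H E[X_H] = 177843714048000 · p^{18} = 177843714048000 · 5559917313492231481/39346408075296537575424 = 82786473808235140223154875/3294258113514384.
Numerically: E[X] ≈ 2.5131e+10.

E[X] = 177843714048000 · (11/18)^{18} = 82786473808235140223154875/3294258113514384 ≈ 2.5131e+10.


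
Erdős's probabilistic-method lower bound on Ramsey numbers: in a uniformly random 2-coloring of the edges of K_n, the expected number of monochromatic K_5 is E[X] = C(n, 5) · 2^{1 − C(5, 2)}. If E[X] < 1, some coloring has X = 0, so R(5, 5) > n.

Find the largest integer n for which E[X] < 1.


We need C(n, 5) · 2^{1 − 10} < 1, i.e. C(n, 5) < 2^{10 − 1} = 512.
Check values of n near the boundary:
  n = 7: C(7, 5) = 21; 21 < 512? YES
  n = 8: C(8, 5) = 56; 56 < 512? YES
  n = 9: C(9, 5) = 126; 126 < 512? YES
  n = 10: C(10, 5) = 252; 252 < 512? YES
  n = 11: C(11, 5) = 462; 462 < 512? YES
  n = 12: C(12, 5) = 792; 792 < 512? NO
  n = 13: C(13, 5) = 1287; 1287 < 512? NO
The largest n with C(n, 5) < 512 is n = 11 (where E[X] = 231/256 ≈ 0.902). Hence R(5, 5) > 11, i.e. R(5, 5) ≥ 12.

Largest n = 11; hence R(5, 5) > 11.


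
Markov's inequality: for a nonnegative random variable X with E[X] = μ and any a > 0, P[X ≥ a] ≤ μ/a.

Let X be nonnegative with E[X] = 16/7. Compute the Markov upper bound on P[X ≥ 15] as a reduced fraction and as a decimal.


μ = E[X] = 16/7, a = 15.
Markov: P[X ≥ 15] ≤ μ/a = (16/7)/15 = 16/105.
Numerically: ≈ 0.152.
(Since a = 15 > μ = 2.286, the bound 16/105 is < 1 and informative.)

P[X ≥ 15] ≤ 16/105 ≈ 0.152.


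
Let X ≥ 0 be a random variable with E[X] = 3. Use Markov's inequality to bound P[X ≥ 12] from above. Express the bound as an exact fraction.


μ = E[X] = 3, a = 12.
Markov: P[X ≥ 12] ≤ μ/a = (3)/12 = 1/4.
Numerically: ≈ 0.250.
(Since a = 12 > μ = 3.000, the bound 1/4 is < 1 and informative.)

P[X ≥ 12] ≤ 1/4 ≈ 0.250.


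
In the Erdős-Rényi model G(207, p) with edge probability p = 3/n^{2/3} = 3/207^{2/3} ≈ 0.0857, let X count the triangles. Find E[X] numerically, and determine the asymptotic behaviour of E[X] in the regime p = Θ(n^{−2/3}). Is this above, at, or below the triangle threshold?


Number of potential triangles: C(207, 3) = 1456935.
Each occurs with probability p³ ≈ (0.0857)³ ≈ 6.30120e-04.
By linearity: E[X] = C(207, 3)·p³ ≈ 1456935 · 6.30120e-04 ≈ 918.043.
Since α = 2/3 < 1, p = c/n^{2/3} ≫ 1/n is above the triangle threshold p ~ 1/n. Asymptotically E[X] ~ (c³/6)·n^{3(1−α)} = (3³/6)·n^{1} → ∞; triangles are abundant w.h.p.

E[X] ≈ 918.043; in regime p = Θ(1/n^{2/3}) E[X] diverges (above the triangle threshold p ~ 1/n).


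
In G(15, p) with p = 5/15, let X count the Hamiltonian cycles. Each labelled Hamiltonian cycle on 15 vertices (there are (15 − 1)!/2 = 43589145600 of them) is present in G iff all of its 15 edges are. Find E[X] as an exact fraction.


K_15 has (15 − 1)!/2 = 43589145600 labelled Hamiltonian cycles.
For each such Hamiltonian cycle H, let X_H = 1 if all 15 edges of H are present in G. Then P[X_H = 1] = p^{15} = (1/3)^{15} = 1/14348907.
By linearity: E[X] = Σ_H E[X_H] = 43589145600 · p^{15} = 43589145600 · 1/14348907 = 179379200/59049.
Numerically: E[X] ≈ 3.04e+03.

E[X] = 43589145600 · (1/3)^{15} = 179379200/59049 ≈ 3.04e+03.


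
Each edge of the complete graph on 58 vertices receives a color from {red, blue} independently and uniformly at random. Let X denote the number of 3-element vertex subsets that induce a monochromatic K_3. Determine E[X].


Let X = Σ_S X_S over the C(58, 3) = 30856 subsets S of size 3, where X_S = 1 if the K_3 on S is monochromatic.
For a fixed S, the K_3 on S has C(3, 2) = 3 edges. P[all 3 edges red] = (1/2)^3, and likewise for blue, so P[monochromatic] = 2·(1/2)^3 = 2^{1 − 3} = 1/4.
By linearity: E[X] = C(58, 3) · 2^{1 − 3} = 30856 · 1/4 = 7714.
Numerically: E[X] ≈ 7714.000.

E[X] = C(58,3)·2^(1−C(3,2)) = 7714 ≈ 7714.000.


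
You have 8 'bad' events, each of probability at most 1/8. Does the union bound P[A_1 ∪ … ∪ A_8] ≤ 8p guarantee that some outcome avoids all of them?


Union bound: P[∪_{i=1}^{8} A_i] ≤ Σ_i P[A_i] ≤ 8·p = 8·(1/8) = 1.
Numerically: 1 ≈ 1.00000.
Is 1 < 1? NO.
Since the bound 1 is ≥ 1, the union bound is uninformative here; it does NOT by itself certify existence.

8·p = 1 ≈ 1.00000; existence NOT certified by the union bound.


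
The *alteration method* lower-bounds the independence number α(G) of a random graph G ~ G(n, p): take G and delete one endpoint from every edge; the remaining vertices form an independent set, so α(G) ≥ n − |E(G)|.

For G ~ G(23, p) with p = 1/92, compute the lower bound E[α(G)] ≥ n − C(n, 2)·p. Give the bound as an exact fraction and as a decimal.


E[|E(G)|] = C(23, 2)·p = 253 · (1/92) = 11/4.
E[α(G)] ≥ n − E[|E(G)|] = 23 − 11/4 = 81/4.
Numerically: ≈ 20.250.
(This is only a lower bound; the true E[α(G)] may be larger.)

E[α(G)] ≥ 81/4 ≈ 20.250.


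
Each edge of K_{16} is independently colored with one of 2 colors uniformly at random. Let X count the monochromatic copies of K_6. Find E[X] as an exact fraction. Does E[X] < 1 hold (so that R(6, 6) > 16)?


E[X] = C(16, 6) · 2^{1 − 15} = 8008 · 2^{−14} = 8008/16384.
As a reduced fraction: E[X] = 1001/2048 ≈ 0.48877.
Is E[X] < 1? YES.
Since E[X] < 1, there exists a 2-coloring of K_{16} with no monochromatic K_6; hence R(6, 6) > 16.

E[X] = 1001/2048 ≈ 0.48877; E[X] < 1, so R(6, 6) > 16.


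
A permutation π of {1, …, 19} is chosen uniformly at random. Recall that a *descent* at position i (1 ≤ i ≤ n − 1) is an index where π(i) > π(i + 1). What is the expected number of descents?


Write X = Σ X_I over i = 1, …, 18, with X_I the indicator of one descent.
There are 18 indicators.
For each fixed i, the pair (π(i), π(i+1)) is a uniformly random ordered pair of distinct values from {1, …, 19}; by symmetry P[π(i) > π(i+1)] = 1/2.
By linearity: E[X] = 18 · (1/2) = (19 − 1) · (1/2) = 9 ≈ 9.000.

E[X] = 9 = 9.000.


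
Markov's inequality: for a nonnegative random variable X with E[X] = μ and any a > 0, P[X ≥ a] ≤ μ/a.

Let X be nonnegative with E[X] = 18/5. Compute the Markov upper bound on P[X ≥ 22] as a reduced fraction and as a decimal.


μ = E[X] = 18/5, a = 22.
Markov: P[X ≥ 22] ≤ μ/a = (18/5)/22 = 9/55.
Numerically: ≈ 0.164.
(Since a = 22 > μ = 3.600, the bound 9/55 is < 1 and informative.)

P[X ≥ 22] ≤ 9/55 ≈ 0.164.


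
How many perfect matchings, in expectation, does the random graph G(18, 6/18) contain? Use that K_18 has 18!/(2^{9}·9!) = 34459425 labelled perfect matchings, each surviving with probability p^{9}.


K_18 has 18!/(2^{9}·9!) = 34459425 labelled perfect matchings.
For each such perfect matching H, let X_H = 1 if all 9 edges of H are present in G. Then P[X_H = 1] = p^{9} = (1/3)^{9} = 1/19683.
By linearity: E[X] = Σ_H E[X_H] = 34459425 · p^{9} = 34459425 · 1/19683 = 425425/243.
Numerically: E[X] ≈ 1750.7.

E[X] = 34459425 · (1/3)^{9} = 425425/243 ≈ 1750.7.


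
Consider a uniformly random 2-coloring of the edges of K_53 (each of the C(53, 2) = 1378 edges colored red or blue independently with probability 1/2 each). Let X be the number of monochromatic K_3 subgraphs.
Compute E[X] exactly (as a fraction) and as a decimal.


Let X = Σ_S X_S over the C(53, 3) = 23426 subsets S of size 3, where X_S = 1 if the K_3 on S is monochromatic.
For a fixed S, the K_3 on S has C(3, 2) = 3 edges. P[all 3 edges red] = (1/2)^3, and likewise for blue, so P[monochromatic] = 2·(1/2)^3 = 2^{1 − 3} = 1/4.
By linearity: E[X] = C(53, 3) · 2^{1 − 3} = 23426 · 1/4 = 11713/2.
Numerically: E[X] ≈ 5856.50000.

E[X] = C(53,3)·2^(1−C(3,2)) = 11713/2 ≈ 5856.50000.


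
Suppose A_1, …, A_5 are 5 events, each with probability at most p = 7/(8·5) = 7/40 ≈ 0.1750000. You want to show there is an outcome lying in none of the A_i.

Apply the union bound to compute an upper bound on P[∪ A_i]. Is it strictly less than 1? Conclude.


Union bound: P[∪_{i=1}^{5} A_i] ≤ Σ_i P[A_i] ≤ 5·p = 5·(7/40) = 7/8.
Numerically: 7/8 ≈ 0.8750000.
Is 7/8 < 1? YES.
Since P[∪ A_i] ≤ 7/8 < 1, the complement has P[∩ A_i^c] ≥ 1 − 7/8 = 1/8 > 0, so some outcome avoids every A_i.

5·p = 7/8 ≈ 0.8750000; existence CERTIFIED by the union bound.


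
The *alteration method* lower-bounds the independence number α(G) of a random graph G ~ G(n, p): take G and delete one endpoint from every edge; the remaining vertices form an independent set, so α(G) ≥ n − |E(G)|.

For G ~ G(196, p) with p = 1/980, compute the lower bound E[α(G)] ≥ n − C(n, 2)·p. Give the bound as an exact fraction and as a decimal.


E[|E(G)|] = C(196, 2)·p = 19110 · (1/980) = 39/2.
E[α(G)] ≥ n − E[|E(G)|] = 196 − 39/2 = 353/2.
Numerically: ≈ 176.500000.
(This is only a lower bound; the true E[α(G)] may be larger.)

E[α(G)] ≥ 353/2 ≈ 176.500000.


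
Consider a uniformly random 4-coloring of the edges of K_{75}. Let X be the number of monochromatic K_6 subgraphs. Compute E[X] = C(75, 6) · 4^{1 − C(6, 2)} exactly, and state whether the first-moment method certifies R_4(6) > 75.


E[X] = C(75, 6) · 4^{1 − 15} = 201359550 · 4^{−14} = 201359550/268435456.
As a reduced fraction: E[X] = 100679775/134217728 ≈ 0.750123.
Is E[X] < 1? YES.
Since E[X] < 1, there exists a 4-coloring of K_{75} with no monochromatic K_6; hence R_4(6) > 75.

E[X] = 100679775/134217728 ≈ 0.750123; E[X] < 1, so R_4(6) > 75.


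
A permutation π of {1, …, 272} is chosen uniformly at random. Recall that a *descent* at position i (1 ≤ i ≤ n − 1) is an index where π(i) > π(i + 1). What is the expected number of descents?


Write X = Σ X_I over i = 1, …, 271, with X_I the indicator of one descent.
There are 271 indicators.
For each fixed i, the pair (π(i), π(i+1)) is a uniformly random ordered pair of distinct values from {1, …, 272}; by symmetry P[π(i) > π(i+1)] = 1/2.
By linearity: E[X] = 271 · (1/2) = (272 − 1) · (1/2) = 271/2 ≈ 135.500000.

E[X] = 271/2 = 135.500000.


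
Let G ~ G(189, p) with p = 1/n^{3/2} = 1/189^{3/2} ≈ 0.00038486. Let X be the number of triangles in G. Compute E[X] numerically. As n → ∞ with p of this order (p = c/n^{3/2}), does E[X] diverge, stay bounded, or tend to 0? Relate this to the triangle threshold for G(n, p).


Number of potential triangles: C(189, 3) = 1107414.
Each occurs with probability p³ ≈ (0.00038486)³ ≈ 5.7006172e-11.
By linearity: E[X] = C(189, 3)·p³ ≈ 1107414 · 5.7006172e-11 ≈ 0.00006.
Since α = 3/2 > 1, p = c/n^{3/2} = o(1/n) is below the triangle threshold p ~ 1/n. Asymptotically E[X] ~ (c³/6)·n^{3(1−α)} = (1³/6)·n^{-1.5} → 0, so by Markov's inequality G has no triangles w.h.p.

E[X] ≈ 0.00006; in regime p = Θ(1/n^{3/2}) E[X] tends to 0 (below the triangle threshold p ~ 1/n).


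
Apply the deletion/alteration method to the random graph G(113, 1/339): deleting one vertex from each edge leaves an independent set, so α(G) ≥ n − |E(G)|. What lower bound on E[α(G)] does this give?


E[|E(G)|] = C(113, 2)·p = 6328 · (1/339) = 56/3.
E[α(G)] ≥ n − E[|E(G)|] = 113 − 56/3 = 283/3.
Numerically: ≈ 94.333.
(This is only a lower bound; the true E[α(G)] may be larger.)

E[α(G)] ≥ 283/3 ≈ 94.333.


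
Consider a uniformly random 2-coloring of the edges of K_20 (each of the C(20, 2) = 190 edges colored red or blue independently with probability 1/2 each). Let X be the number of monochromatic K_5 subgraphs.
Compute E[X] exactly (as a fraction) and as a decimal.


Let X = Σ_S X_S over the C(20, 5) = 15504 subsets S of size 5, where X_S = 1 if the K_5 on S is monochromatic.
For a fixed S, the K_5 on S has C(5, 2) = 10 edges. P[all 10 edges red] = (1/2)^10, and likewise for blue, so P[monochromatic] = 2·(1/2)^10 = 2^{1 − 10} = 1/512.
By linearity of expectation: E[X] = C(20, 5) · 2^{1 − 10} = 15504 · 1/512 = 969/32.
Numerically: E[X] ≈ 30.28125.

E[X] = C(20,5)·2^(1−C(5,2)) = 969/32 ≈ 30.28125.


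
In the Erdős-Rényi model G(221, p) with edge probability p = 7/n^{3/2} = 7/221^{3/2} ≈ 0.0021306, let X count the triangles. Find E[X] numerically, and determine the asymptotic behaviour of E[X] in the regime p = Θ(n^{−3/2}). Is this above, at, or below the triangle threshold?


Number of potential triangles: C(221, 3) = 1774630.
Each occurs with probability p³ ≈ (0.0021306)³ ≈ 9.6722806e-09.
By linearity: E[X] = C(221, 3)·p³ ≈ 1774630 · 9.6722806e-09 ≈ 0.01716.
Since α = 3/2 > 1, p = c/n^{3/2} = o(1/n) is below the triangle threshold p ~ 1/n. Asymptotically E[X] ~ (c³/6)·n^{3(1−α)} = (7³/6)·n^{-1.5} → 0, so by Markov's inequality G has no triangles w.h.p.

E[X] ≈ 0.01716; in regime p = Θ(1/n^{3/2}) E[X] tends to 0 (below the triangle threshold p ~ 1/n).


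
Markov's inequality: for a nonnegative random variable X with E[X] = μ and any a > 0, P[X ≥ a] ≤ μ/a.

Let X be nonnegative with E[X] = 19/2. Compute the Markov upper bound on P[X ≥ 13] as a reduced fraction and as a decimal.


μ = E[X] = 19/2, a = 13.
Markov: P[X ≥ 13] ≤ μ/a = (19/2)/13 = 19/26.
Numerically: ≈ 0.7308.
(Since a = 13 > μ = 9.5000, the bound 19/26 is < 1 and informative.)

P[X ≥ 13] ≤ 19/26 ≈ 0.7308.


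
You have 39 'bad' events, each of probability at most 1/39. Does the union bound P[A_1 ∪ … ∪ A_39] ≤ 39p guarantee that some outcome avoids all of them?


Union bound: P[∪_{i=1}^{39} A_i] ≤ Σ_i P[A_i] ≤ 39·p = 39·(1/39) = 1.
Numerically: 1 ≈ 1.0000000.
Is 1 < 1? NO.
Since the bound 1 is ≥ 1, the union bound is uninformative here; it does NOT by itself certify existence.

39·p = 1 ≈ 1.0000000; existence NOT certified by the union bound.


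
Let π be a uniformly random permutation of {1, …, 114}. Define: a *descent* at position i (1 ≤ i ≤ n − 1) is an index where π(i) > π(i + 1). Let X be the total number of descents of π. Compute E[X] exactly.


Write X = Σ X_I over i = 1, …, 113, with X_I the indicator of one descent.
There are 113 indicators.
For each fixed i, the pair (π(i), π(i+1)) is a uniformly random ordered pair of distinct values from {1, …, 114}; by symmetry P[π(i) > π(i+1)] = 1/2.
By linearity: E[X] = 113 · (1/2) = (114 − 1) · (1/2) = 113/2 ≈ 56.50000.

E[X] = 113/2 = 56.50000.


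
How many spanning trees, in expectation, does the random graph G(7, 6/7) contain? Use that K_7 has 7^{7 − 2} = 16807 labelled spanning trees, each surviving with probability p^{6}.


K_7 has 7^{7 − 2} = 16807 labelled spanning trees.
For each such spanning tree H, let X_H = 1 if all 6 edges of H are present in G. Then P[X_H = 1] = p^{6} = (6/7)^{6} = 46656/117649.
By linearity of expectation: E[X] = Σ_H E[X_H] = 16807 · p^{6} = 16807 · 46656/117649 = 46656/7.
Numerically: E[X] ≈ 6665.14.

E[X] = 16807 · (6/7)^{6} = 46656/7 ≈ 6665.14.


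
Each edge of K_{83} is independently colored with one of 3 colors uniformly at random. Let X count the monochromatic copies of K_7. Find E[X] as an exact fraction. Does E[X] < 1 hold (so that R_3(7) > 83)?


E[X] = C(83, 7) · 3^{1 − 21} = 4151918628 · 3^{−20} = 4151918628/3486784401.
As a reduced fraction: E[X] = 153774764/129140163 ≈ 1.1907586.
Is E[X] < 1? NO.
Since E[X] ≥ 1, the first-moment bound is inconclusive at n = 83; it does NOT by itself certify R_3(7) > 83.

E[X] = 153774764/129140163 ≈ 1.1907586; E[X] ≥ 1; first-moment method inconclusive here.


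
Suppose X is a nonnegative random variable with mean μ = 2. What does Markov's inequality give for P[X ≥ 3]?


μ = E[X] = 2, a = 3.
Markov: P[X ≥ 3] ≤ μ/a = (2)/3 = 2/3.
Numerically: ≈ 0.6667.
(Since a = 3 > μ = 2.0000, the bound 2/3 is < 1 and informative.)

P[X ≥ 3] ≤ 2/3 ≈ 0.6667.


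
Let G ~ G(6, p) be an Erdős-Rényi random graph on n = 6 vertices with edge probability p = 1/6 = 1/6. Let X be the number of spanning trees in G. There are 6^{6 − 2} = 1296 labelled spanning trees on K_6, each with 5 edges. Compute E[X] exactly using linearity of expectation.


K_6 has 6^{6 − 2} = 1296 labelled spanning trees.
For each such spanning tree H, let X_H = 1 if all 5 edges of H are present in G. Then P[X_H = 1] = p^{5} = (1/6)^{5} = 1/7776.
By linearity: E[X] = Σ_H E[X_H] = 1296 · p^{5} = 1296 · 1/7776 = 1/6.
Numerically: E[X] ≈ 0.1667.

E[X] = 1296 · (1/6)^{5} = 1/6 ≈ 0.1667.


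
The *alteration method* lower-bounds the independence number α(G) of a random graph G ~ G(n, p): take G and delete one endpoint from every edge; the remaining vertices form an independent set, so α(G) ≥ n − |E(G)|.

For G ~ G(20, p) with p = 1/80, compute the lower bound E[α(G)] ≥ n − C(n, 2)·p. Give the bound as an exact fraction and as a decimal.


E[|E(G)|] = C(20, 2)·p = 190 · (1/80) = 19/8.
E[α(G)] ≥ n − E[|E(G)|] = 20 − 19/8 = 141/8.
Numerically: ≈ 17.625000.
(This is only a lower bound; the true E[α(G)] may be larger.)

E[α(G)] ≥ 141/8 ≈ 17.625000.


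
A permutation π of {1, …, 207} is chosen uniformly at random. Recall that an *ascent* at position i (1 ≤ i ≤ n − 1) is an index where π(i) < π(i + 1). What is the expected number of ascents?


Write X = Σ X_I over i = 1, …, 206, with X_I the indicator of one ascent.
There are 206 indicators.
For each fixed i, the pair (π(i), π(i+1)) is a uniformly random ordered pair of distinct values from {1, …, 207}; by symmetry P[π(i) < π(i+1)] = 1/2.
By linearity: E[X] = 206 · (1/2) = (207 − 1) · (1/2) = 103 ≈ 103.00000.

E[X] = 103 = 103.00000.


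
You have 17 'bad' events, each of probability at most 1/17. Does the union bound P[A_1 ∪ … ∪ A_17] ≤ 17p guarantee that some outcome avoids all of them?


Union bound: P[∪_{i=1}^{17} A_i] ≤ Σ_i P[A_i] ≤ 17·p = 17·(1/17) = 1.
Numerically: 1 ≈ 1.00000.
Is 1 < 1? NO.
Since the bound 1 is ≥ 1, the union bound is uninformative here; it does NOT by itself certify existence.

17·p = 1 ≈ 1.00000; existence NOT certified by the union bound.


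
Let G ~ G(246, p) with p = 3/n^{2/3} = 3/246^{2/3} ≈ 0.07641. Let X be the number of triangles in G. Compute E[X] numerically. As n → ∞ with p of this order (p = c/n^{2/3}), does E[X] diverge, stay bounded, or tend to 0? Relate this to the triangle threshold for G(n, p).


Number of potential triangles: C(246, 3) = 2450980.
Each occurs with probability p³ ≈ (0.07641)³ ≈ 4.461630e-04.
By linearity: E[X] = C(246, 3)·p³ ≈ 2450980 · 4.461630e-04 ≈ 1093.5366.
Since α = 2/3 < 1, p = c/n^{2/3} ≫ 1/n is above the triangle threshold p ~ 1/n. Asymptotically E[X] ~ (c³/6)·n^{3(1−α)} = (3³/6)·n^{1} → ∞; triangles are abundant w.h.p.

E[X] ≈ 1093.5366; in regime p = Θ(1/n^{2/3}) E[X] diverges (above the triangle threshold p ~ 1/n).


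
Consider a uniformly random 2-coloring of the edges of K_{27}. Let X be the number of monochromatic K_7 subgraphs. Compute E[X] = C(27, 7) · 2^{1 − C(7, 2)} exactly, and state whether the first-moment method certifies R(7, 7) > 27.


E[X] = C(27, 7) · 2^{1 − 21} = 888030 · 2^{−20} = 888030/1048576.
As a reduced fraction: E[X] = 444015/524288 ≈ 0.847.
Is E[X] < 1? YES.
Since E[X] < 1, there exists a 2-coloring of K_{27} with no monochromatic K_7; hence R(7, 7) > 27.

E[X] = 444015/524288 ≈ 0.847; E[X] < 1, so R(7, 7) > 27.


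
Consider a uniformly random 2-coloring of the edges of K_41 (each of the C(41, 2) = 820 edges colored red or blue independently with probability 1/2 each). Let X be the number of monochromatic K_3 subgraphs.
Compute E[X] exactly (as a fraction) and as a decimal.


Let X = Σ_S X_S over the C(41, 3) = 10660 subsets S of size 3, where X_S = 1 if the K_3 on S is monochromatic.
For a fixed S, the K_3 on S has C(3, 2) = 3 edges. P[all 3 edges red] = (1/2)^3, and likewise for blue, so P[monochromatic] = 2·(1/2)^3 = 2^{1 − 3} = 1/4.
Summing: E[X] = C(41, 3) · 2^{1 − 3} = 10660 · 1/4 = 2665.
Numerically: E[X] ≈ 2665.000000.

E[X] = C(41,3)·2^(1−C(3,2)) = 2665 ≈ 2665.000000.


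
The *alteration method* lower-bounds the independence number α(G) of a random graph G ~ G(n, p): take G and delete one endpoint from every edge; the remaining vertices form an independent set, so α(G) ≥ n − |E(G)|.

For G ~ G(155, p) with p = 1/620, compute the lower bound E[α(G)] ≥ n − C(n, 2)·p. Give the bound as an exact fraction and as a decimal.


E[|E(G)|] = C(155, 2)·p = 11935 · (1/620) = 77/4.
E[α(G)] ≥ n − E[|E(G)|] = 155 − 77/4 = 543/4.
Numerically: ≈ 135.75000.
(This is only a lower bound; the true E[α(G)] may be larger.)

E[α(G)] ≥ 543/4 ≈ 135.75000.


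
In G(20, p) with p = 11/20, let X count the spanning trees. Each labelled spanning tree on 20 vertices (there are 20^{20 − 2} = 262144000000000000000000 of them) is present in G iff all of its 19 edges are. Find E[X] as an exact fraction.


K_20 has 20^{20 − 2} = 262144000000000000000000 labelled spanning trees.
For each such spanning tree H, let X_H = 1 if all 19 edges of H are present in G. Then P[X_H = 1] = p^{19} = (11/20)^{19} = 61159090448414546291/5242880000000000000000000.
By linearity: E[X] = Σ_H E[X_H] = 262144000000000000000000 · p^{19} = 262144000000000000000000 · 61159090448414546291/5242880000000000000000000 = 61159090448414546291/20.
Numerically: E[X] ≈ 3.05795e+18.

E[X] = 262144000000000000000000 · (11/20)^{19} = 61159090448414546291/20 ≈ 3.05795e+18.


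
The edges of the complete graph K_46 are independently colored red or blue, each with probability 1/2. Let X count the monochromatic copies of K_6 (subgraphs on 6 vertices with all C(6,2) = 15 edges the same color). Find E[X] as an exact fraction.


Let X = Σ_S X_S over the C(46, 6) = 9366819 subsets S of size 6, where X_S = 1 if the K_6 on S is monochromatic.
For a fixed S, the K_6 on S has C(6, 2) = 15 edges. P[all 15 edges red] = (1/2)^15, and likewise for blue, so P[monochromatic] = 2·(1/2)^15 = 2^{1 − 15} = 1/16384.
Summing: E[X] = C(46, 6) · 2^{1 − 15} = 9366819 · 1/16384 = 9366819/16384.
Numerically: E[X] ≈ 571.7053.

E[X] = C(46,6)·2^(1−C(6,2)) = 9366819/16384 ≈ 571.7053.


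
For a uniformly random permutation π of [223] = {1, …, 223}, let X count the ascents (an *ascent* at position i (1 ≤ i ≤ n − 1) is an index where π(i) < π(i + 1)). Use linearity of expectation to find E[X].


Write X = Σ X_I over i = 1, …, 222, with X_I the indicator of one ascent.
There are 222 indicators.
For each fixed i, the pair (π(i), π(i+1)) is a uniformly random ordered pair of distinct values from {1, …, 223}; by symmetry P[π(i) < π(i+1)] = 1/2.
By linearity: E[X] = 222 · (1/2) = (223 − 1) · (1/2) = 111 ≈ 111.00000.

E[X] = 111 = 111.00000.


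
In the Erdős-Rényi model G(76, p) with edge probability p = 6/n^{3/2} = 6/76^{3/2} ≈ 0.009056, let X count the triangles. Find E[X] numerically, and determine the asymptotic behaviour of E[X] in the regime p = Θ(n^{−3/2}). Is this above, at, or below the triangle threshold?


Number of potential triangles: C(76, 3) = 70300.
Each occurs with probability p³ ≈ (0.009056)³ ≈ 7.426644e-07.
By linearity: E[X] = C(76, 3)·p³ ≈ 70300 · 7.426644e-07 ≈ 0.0522.
Since α = 3/2 > 1, p = c/n^{3/2} = o(1/n) is below the triangle threshold p ~ 1/n. Asymptotically E[X] ~ (c³/6)·n^{3(1−α)} = (6³/6)·n^{-1.5} → 0, so by Markov's inequality G has no triangles w.h.p.

E[X] ≈ 0.0522; in regime p = Θ(1/n^{3/2}) E[X] tends to 0 (below the triangle threshold p ~ 1/n).


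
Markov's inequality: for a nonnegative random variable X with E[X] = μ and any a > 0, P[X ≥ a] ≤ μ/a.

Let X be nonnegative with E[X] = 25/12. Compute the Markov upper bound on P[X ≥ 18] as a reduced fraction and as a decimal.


μ = E[X] = 25/12, a = 18.
Markov: P[X ≥ 18] ≤ μ/a = (25/12)/18 = 25/216.
Numerically: ≈ 0.11574.
(Since a = 18 > μ = 2.08333, the bound 25/216 is < 1 and informative.)

P[X ≥ 18] ≤ 25/216 ≈ 0.11574.


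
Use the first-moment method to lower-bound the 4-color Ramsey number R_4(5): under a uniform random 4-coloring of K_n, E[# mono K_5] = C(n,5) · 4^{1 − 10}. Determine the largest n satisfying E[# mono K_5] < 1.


We need C(n, 5) · 4^{1 − 10} < 1, i.e. C(n, 5) < 4^{10 − 1} = 262144.
Check values of n near the boundary:
  n = 27: C(27, 5) = 80730; 80730 < 262144? YES
  n = 28: C(28, 5) = 98280; 98280 < 262144? YES
  n = 29: C(29, 5) = 118755; 118755 < 262144? YES
  n = 30: C(30, 5) = 142506; 142506 < 262144? YES
  n = 31: C(31, 5) = 169911; 169911 < 262144? YES
  n = 32: C(32, 5) = 201376; 201376 < 262144? YES
  n = 33: C(33, 5) = 237336; 237336 < 262144? YES
  n = 34: C(34, 5) = 278256; 278256 < 262144? NO
  n = 35: C(35, 5) = 324632; 324632 < 262144? NO
  n = 36: C(36, 5) = 376992; 376992 < 262144? NO
The largest n with C(n, 5) < 262144 is n = 33 (where E[X] = 29667/32768 ≈ 0.9054). Hence R_4(5) > 33, i.e. R_4(5) ≥ 34.

Largest n = 33; hence R_4(5) > 33.
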